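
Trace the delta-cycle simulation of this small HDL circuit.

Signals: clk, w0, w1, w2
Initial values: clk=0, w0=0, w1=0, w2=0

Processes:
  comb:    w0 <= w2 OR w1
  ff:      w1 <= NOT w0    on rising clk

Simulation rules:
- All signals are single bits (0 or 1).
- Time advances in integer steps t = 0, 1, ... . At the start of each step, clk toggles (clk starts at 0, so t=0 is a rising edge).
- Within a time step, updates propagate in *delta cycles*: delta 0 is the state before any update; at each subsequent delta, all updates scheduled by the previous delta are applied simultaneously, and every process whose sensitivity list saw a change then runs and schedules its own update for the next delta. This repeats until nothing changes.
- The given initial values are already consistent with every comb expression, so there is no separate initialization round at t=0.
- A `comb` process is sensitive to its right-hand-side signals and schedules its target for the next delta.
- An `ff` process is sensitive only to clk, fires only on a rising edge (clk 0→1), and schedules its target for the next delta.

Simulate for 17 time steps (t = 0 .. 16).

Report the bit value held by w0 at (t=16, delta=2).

0

[bits: w2,clk,w0,w1]
t=0: Δ0=0000 Δ1=0100 Δ2=0101 Δ3=0111 | 3Δ
t=1: Δ0=0111 Δ1=0011 | 1Δ
t=2: Δ0=0011 Δ1=0111 Δ2=0110 Δ3=0100 | 3Δ
t=3: Δ0=0100 Δ1=0000 | 1Δ
t=4: Δ0=0000 Δ1=0100 Δ2=0101 Δ3=0111 | 3Δ
t=5: Δ0=0111 Δ1=0011 | 1Δ
t=6: Δ0=0011 Δ1=0111 Δ2=0110 Δ3=0100 | 3Δ
t=7: Δ0=0100 Δ1=0000 | 1Δ
t=8: Δ0=0000 Δ1=0100 Δ2=0101 Δ3=0111 | 3Δ
t=9: Δ0=0111 Δ1=0011 | 1Δ
t=10: Δ0=0011 Δ1=0111 Δ2=0110 Δ3=0100 | 3Δ
t=11: Δ0=0100 Δ1=0000 | 1Δ
t=12: Δ0=0000 Δ1=0100 Δ2=0101 Δ3=0111 | 3Δ
t=13: Δ0=0111 Δ1=0011 | 1Δ
t=14: Δ0=0011 Δ1=0111 Δ2=0110 Δ3=0100 | 3Δ
t=15: Δ0=0100 Δ1=0000 | 1Δ
t=16: Δ0=0000 Δ1=0100 Δ2=0101 Δ3=0111 | 3Δ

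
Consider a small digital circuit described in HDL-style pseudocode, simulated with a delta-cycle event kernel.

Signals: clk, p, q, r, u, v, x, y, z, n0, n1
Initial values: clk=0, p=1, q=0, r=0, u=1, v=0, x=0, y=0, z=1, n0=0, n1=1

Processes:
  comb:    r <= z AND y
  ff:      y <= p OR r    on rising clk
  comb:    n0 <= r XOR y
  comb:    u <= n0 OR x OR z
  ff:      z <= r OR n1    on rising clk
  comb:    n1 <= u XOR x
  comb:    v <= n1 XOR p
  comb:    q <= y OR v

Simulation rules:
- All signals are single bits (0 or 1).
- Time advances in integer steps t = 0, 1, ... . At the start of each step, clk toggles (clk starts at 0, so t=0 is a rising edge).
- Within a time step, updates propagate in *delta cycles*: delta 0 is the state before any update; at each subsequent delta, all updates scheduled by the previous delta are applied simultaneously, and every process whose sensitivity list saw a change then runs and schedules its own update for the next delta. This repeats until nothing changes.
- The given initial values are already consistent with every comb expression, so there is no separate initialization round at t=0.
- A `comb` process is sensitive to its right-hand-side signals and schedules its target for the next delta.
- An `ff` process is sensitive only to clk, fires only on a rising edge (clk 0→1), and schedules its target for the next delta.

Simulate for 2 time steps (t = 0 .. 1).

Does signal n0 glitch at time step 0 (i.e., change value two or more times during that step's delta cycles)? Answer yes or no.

t0.Δ0 q=0 v=0 z=1 x=0 n0=0 n1=1 p=1 r=0 y=0 u=1 clk=0
t0.Δ1 q=0 v=0 z=1 x=0 n0=0 n1=1 p=1 r=0 y=0 u=1 clk=1
t0.Δ2 q=0 v=0 z=1 x=0 n0=0 n1=1 p=1 r=0 y=1 u=1 clk=1
t0.Δ3 q=1 v=0 z=1 x=0 n0=1 n1=1 p=1 r=1 y=1 u=1 clk=1
t0.Δ4 q=1 v=0 z=1 x=0 n0=0 n1=1 p=1 r=1 y=1 u=1 clk=1
t1.Δ0 q=1 v=0 z=1 x=0 n0=0 n1=1 p=1 r=1 y=1 u=1 clk=1
t1.Δ1 q=1 v=0 z=1 x=0 n0=0 n1=1 p=1 r=1 y=1 u=1 clk=0

yes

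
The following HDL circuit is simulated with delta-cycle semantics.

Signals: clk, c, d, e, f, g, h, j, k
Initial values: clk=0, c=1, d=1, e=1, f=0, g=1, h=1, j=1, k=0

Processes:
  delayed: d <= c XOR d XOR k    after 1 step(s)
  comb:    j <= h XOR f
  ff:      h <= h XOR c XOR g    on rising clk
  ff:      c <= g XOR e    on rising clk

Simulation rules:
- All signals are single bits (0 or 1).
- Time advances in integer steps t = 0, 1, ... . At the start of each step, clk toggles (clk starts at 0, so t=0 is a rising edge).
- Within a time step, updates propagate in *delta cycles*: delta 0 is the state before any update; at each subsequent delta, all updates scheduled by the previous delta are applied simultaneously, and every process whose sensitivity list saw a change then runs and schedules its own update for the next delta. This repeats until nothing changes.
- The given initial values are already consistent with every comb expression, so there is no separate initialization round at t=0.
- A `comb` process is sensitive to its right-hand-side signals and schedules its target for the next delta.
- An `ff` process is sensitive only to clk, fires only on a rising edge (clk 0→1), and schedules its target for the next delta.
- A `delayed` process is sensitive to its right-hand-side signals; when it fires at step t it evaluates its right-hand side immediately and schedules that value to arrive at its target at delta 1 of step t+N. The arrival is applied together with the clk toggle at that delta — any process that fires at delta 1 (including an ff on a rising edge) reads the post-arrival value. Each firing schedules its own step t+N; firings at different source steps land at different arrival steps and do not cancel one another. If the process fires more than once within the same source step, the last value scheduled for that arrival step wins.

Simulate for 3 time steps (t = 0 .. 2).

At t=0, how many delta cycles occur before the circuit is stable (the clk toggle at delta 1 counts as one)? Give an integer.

[bits: f,g,j,c,k,clk,e,d,h]
t=0: Δ0=011100111 Δ1=011101111 Δ2=011001111 | 2Δ
t=1: Δ0=011001111 Δ1=011000111 | 1Δ
t=2: Δ0=011000111 Δ1=011001111 Δ2=011001110 Δ3=010001110 | 3Δ

2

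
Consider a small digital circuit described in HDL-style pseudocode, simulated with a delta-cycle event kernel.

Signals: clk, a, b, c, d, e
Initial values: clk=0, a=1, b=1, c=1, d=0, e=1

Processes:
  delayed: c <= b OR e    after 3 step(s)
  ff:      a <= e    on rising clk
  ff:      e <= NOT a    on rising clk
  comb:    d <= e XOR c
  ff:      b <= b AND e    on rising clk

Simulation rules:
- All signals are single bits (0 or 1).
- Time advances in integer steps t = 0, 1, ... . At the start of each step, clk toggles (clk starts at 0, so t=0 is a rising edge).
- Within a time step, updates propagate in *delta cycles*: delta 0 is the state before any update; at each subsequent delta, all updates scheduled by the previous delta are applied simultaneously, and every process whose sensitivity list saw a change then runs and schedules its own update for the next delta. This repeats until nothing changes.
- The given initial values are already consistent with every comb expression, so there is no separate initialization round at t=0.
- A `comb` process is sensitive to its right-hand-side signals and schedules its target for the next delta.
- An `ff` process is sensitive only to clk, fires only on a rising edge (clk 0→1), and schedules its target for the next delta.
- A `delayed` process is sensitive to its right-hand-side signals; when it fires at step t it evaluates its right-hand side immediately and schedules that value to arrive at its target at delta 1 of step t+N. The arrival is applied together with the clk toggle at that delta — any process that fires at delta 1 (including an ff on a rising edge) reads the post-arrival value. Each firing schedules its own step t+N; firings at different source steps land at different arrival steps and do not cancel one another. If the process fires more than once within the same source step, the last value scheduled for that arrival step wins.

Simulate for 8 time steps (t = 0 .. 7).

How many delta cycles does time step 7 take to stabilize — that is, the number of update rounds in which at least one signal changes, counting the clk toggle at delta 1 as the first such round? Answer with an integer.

2

t0.Δ0 b=1 clk=0 a=1 c=1 d=0 e=1
t0.Δ1 b=1 clk=1 a=1 c=1 d=0 e=1
t0.Δ2 b=1 clk=1 a=1 c=1 d=0 e=0
t0.Δ3 b=1 clk=1 a=1 c=1 d=1 e=0
t1.Δ0 b=1 clk=1 a=1 c=1 d=1 e=0
t1.Δ1 b=1 clk=0 a=1 c=1 d=1 e=0
t2.Δ0 b=1 clk=0 a=1 c=1 d=1 e=0
t2.Δ1 b=1 clk=1 a=1 c=1 d=1 e=0
t2.Δ2 b=0 clk=1 a=0 c=1 d=1 e=0
t3.Δ0 b=0 clk=1 a=0 c=1 d=1 e=0
t3.Δ1 b=0 clk=0 a=0 c=1 d=1 e=0
t4.Δ0 b=0 clk=0 a=0 c=1 d=1 e=0
t4.Δ1 b=0 clk=1 a=0 c=1 d=1 e=0
t4.Δ2 b=0 clk=1 a=0 c=1 d=1 e=1
t4.Δ3 b=0 clk=1 a=0 c=1 d=0 e=1
t5.Δ0 b=0 clk=1 a=0 c=1 d=0 e=1
t5.Δ1 b=0 clk=0 a=0 c=0 d=0 e=1
t5.Δ2 b=0 clk=0 a=0 c=0 d=1 e=1
t6.Δ0 b=0 clk=0 a=0 c=0 d=1 e=1
t6.Δ1 b=0 clk=1 a=0 c=0 d=1 e=1
t6.Δ2 b=0 clk=1 a=1 c=0 d=1 e=1
t7.Δ0 b=0 clk=1 a=1 c=0 d=1 e=1
t7.Δ1 b=0 clk=0 a=1 c=1 d=1 e=1
t7.Δ2 b=0 clk=0 a=1 c=1 d=0 e=1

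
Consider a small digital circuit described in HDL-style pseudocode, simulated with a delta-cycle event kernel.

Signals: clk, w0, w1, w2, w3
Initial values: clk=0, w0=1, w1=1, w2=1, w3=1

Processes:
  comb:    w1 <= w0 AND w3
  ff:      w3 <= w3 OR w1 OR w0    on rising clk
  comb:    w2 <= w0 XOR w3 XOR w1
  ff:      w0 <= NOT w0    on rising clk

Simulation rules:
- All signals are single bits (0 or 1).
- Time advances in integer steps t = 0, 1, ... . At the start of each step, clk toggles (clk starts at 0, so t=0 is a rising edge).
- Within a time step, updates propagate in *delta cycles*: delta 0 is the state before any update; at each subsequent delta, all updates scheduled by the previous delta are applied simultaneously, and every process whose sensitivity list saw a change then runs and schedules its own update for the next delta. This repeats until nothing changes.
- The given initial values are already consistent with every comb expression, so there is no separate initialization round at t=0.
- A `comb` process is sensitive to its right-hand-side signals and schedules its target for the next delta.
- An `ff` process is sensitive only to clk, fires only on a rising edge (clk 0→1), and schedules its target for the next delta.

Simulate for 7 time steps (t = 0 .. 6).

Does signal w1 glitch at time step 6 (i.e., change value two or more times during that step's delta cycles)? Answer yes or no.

[bits: w3,w1,w0,w2,clk]
t=0: Δ0=11110 Δ1=11111 Δ2=11011 Δ3=10001 Δ4=10011 | 4Δ
t=1: Δ0=10011 Δ1=10010 | 1Δ
t=2: Δ0=10010 Δ1=10011 Δ2=10111 Δ3=11101 Δ4=11111 | 4Δ
t=3: Δ0=11111 Δ1=11110 | 1Δ
t=4: Δ0=11110 Δ1=11111 Δ2=11011 Δ3=10001 Δ4=10011 | 4Δ
t=5: Δ0=10011 Δ1=10010 | 1Δ
t=6: Δ0=10010 Δ1=10011 Δ2=10111 Δ3=11101 Δ4=11111 | 4Δ

no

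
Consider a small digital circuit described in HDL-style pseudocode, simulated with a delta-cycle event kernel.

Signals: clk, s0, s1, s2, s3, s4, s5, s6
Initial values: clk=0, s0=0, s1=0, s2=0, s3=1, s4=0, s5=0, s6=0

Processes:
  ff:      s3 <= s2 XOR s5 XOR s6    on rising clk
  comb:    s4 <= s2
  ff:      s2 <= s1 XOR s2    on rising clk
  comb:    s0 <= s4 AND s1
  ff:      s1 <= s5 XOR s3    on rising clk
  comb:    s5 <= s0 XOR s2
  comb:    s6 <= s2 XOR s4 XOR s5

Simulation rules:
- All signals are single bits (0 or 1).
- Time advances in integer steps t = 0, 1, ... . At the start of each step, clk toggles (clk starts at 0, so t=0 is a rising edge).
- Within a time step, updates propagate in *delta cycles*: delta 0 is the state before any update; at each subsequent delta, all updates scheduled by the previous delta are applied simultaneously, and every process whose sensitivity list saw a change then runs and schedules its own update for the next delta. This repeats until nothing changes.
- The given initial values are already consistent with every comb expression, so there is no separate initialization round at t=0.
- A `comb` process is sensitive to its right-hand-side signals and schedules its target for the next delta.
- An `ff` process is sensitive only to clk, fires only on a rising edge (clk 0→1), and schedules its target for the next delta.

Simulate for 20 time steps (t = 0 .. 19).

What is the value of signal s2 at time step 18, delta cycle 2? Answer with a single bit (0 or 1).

t=0 Δ0: s1=0 s3=1 s6=0 clk=0 s2=0 s0=0 s4=0 s5=0
  Δ1: clk:0→1
  Δ2: s1:0→1, s3:1→0
  (2Δ to stable)
t=1 Δ0: s1=1 s3=0 s6=0 clk=1 s2=0 s0=0 s4=0 s5=0
  Δ1: clk:1→0
  (1Δ to stable)
t=2 Δ0: s1=1 s3=0 s6=0 clk=0 s2=0 s0=0 s4=0 s5=0
  Δ1: clk:0→1
  Δ2: s1:1→0, s2:0→1
  Δ3: s6:0→1, s4:0→1, s5:0→1
  (3Δ to stable)
t=3 Δ0: s1=0 s3=0 s6=1 clk=1 s2=1 s0=0 s4=1 s5=1
  Δ1: clk:1→0
  (1Δ to stable)
t=4 Δ0: s1=0 s3=0 s6=1 clk=0 s2=1 s0=0 s4=1 s5=1
  Δ1: clk:0→1
  Δ2: s1:0→1, s3:0→1
  Δ3: s0:0→1
  Δ4: s5:1→0
  Δ5: s6:1→0
  (5Δ to stable)
t=5 Δ0: s1=1 s3=1 s6=0 clk=1 s2=1 s0=1 s4=1 s5=0
  Δ1: clk:1→0
  (1Δ to stable)
t=6 Δ0: s1=1 s3=1 s6=0 clk=0 s2=1 s0=1 s4=1 s5=0
  Δ1: clk:0→1
  Δ2: s2:1→0
  Δ3: s6:0→1, s4:1→0, s5:0→1
  Δ4: s0:1→0
  Δ5: s5:1→0
  Δ6: s6:1→0
  (6Δ to stable)
t=7 Δ0: s1=1 s3=1 s6=0 clk=1 s2=0 s0=0 s4=0 s5=0
  Δ1: clk:1→0
  (1Δ to stable)
t=8 Δ0: s1=1 s3=1 s6=0 clk=0 s2=0 s0=0 s4=0 s5=0
  Δ1: clk:0→1
  Δ2: s3:1→0, s2:0→1
  Δ3: s6:0→1, s4:0→1, s5:0→1
  Δ4: s0:0→1
  Δ5: s5:1→0
  Δ6: s6:1→0
  (6Δ to stable)
t=9 Δ0: s1=1 s3=0 s6=0 clk=1 s2=1 s0=1 s4=1 s5=0
  Δ1: clk:1→0
  (1Δ to stable)
t=10 Δ0: s1=1 s3=0 s6=0 clk=0 s2=1 s0=1 s4=1 s5=0
  Δ1: clk:0→1
  Δ2: s1:1→0, s3:0→1, s2:1→0
  Δ3: s6:0→1, s0:1→0, s4:1→0, s5:0→1
  Δ4: s5:1→0
  Δ5: s6:1→0
  (5Δ to stable)
t=11 Δ0: s1=0 s3=1 s6=0 clk=1 s2=0 s0=0 s4=0 s5=0
  Δ1: clk:1→0
  (1Δ to stable)
t=12 Δ0: s1=0 s3=1 s6=0 clk=0 s2=0 s0=0 s4=0 s5=0
  Δ1: clk:0→1
  Δ2: s1:0→1, s3:1→0
  (2Δ to stable)
t=13 Δ0: s1=1 s3=0 s6=0 clk=1 s2=0 s0=0 s4=0 s5=0
  Δ1: clk:1→0
  (1Δ to stable)
t=14 Δ0: s1=1 s3=0 s6=0 clk=0 s2=0 s0=0 s4=0 s5=0
  Δ1: clk:0→1
  Δ2: s1:1→0, s2:0→1
  Δ3: s6:0→1, s4:0→1, s5:0→1
  (3Δ to stable)
t=15 Δ0: s1=0 s3=0 s6=1 clk=1 s2=1 s0=0 s4=1 s5=1
  Δ1: clk:1→0
  (1Δ to stable)
t=16 Δ0: s1=0 s3=0 s6=1 clk=0 s2=1 s0=0 s4=1 s5=1
  Δ1: clk:0→1
  Δ2: s1:0→1, s3:0→1
  Δ3: s0:0→1
  Δ4: s5:1→0
  Δ5: s6:1→0
  (5Δ to stable)
t=17 Δ0: s1=1 s3=1 s6=0 clk=1 s2=1 s0=1 s4=1 s5=0
  Δ1: clk:1→0
  (1Δ to stable)
t=18 Δ0: s1=1 s3=1 s6=0 clk=0 s2=1 s0=1 s4=1 s5=0
  Δ1: clk:0→1
  Δ2: s2:1→0
  Δ3: s6:0→1, s4:1→0, s5:0→1
  Δ4: s0:1→0
  Δ5: s5:1→0
  Δ6: s6:1→0
  (6Δ to stable)
t=19 Δ0: s1=1 s3=1 s6=0 clk=1 s2=0 s0=0 s4=0 s5=0
  Δ1: clk:1→0
  (1Δ to stable)

0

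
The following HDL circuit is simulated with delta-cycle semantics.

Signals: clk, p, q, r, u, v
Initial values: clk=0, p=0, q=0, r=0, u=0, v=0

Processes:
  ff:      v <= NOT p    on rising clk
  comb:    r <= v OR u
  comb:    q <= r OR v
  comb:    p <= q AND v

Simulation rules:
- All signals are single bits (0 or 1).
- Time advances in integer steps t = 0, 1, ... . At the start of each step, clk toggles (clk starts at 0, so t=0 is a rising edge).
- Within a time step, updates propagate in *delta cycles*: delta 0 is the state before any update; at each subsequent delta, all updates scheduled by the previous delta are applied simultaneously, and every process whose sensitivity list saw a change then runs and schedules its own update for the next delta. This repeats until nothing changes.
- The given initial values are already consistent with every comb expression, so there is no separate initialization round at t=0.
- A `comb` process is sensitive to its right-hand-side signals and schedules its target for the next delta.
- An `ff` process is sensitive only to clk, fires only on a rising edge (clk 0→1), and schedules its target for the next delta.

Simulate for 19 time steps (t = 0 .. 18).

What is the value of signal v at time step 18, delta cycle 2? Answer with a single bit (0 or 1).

t0.Δ0 r=0 u=0 v=0 q=0 clk=0 p=0
t0.Δ1 r=0 u=0 v=0 q=0 clk=1 p=0
t0.Δ2 r=0 u=0 v=1 q=0 clk=1 p=0
t0.Δ3 r=1 u=0 v=1 q=1 clk=1 p=0
t0.Δ4 r=1 u=0 v=1 q=1 clk=1 p=1
t1.Δ0 r=1 u=0 v=1 q=1 clk=1 p=1
t1.Δ1 r=1 u=0 v=1 q=1 clk=0 p=1
t2.Δ0 r=1 u=0 v=1 q=1 clk=0 p=1
t2.Δ1 r=1 u=0 v=1 q=1 clk=1 p=1
t2.Δ2 r=1 u=0 v=0 q=1 clk=1 p=1
t2.Δ3 r=0 u=0 v=0 q=1 clk=1 p=0
t2.Δ4 r=0 u=0 v=0 q=0 clk=1 p=0
t3.Δ0 r=0 u=0 v=0 q=0 clk=1 p=0
t3.Δ1 r=0 u=0 v=0 q=0 clk=0 p=0
t4.Δ0 r=0 u=0 v=0 q=0 clk=0 p=0
t4.Δ1 r=0 u=0 v=0 q=0 clk=1 p=0
t4.Δ2 r=0 u=0 v=1 q=0 clk=1 p=0
t4.Δ3 r=1 u=0 v=1 q=1 clk=1 p=0
t4.Δ4 r=1 u=0 v=1 q=1 clk=1 p=1
t5.Δ0 r=1 u=0 v=1 q=1 clk=1 p=1
t5.Δ1 r=1 u=0 v=1 q=1 clk=0 p=1
t6.Δ0 r=1 u=0 v=1 q=1 clk=0 p=1
t6.Δ1 r=1 u=0 v=1 q=1 clk=1 p=1
t6.Δ2 r=1 u=0 v=0 q=1 clk=1 p=1
t6.Δ3 r=0 u=0 v=0 q=1 clk=1 p=0
t6.Δ4 r=0 u=0 v=0 q=0 clk=1 p=0
t7.Δ0 r=0 u=0 v=0 q=0 clk=1 p=0
t7.Δ1 r=0 u=0 v=0 q=0 clk=0 p=0
t8.Δ0 r=0 u=0 v=0 q=0 clk=0 p=0
t8.Δ1 r=0 u=0 v=0 q=0 clk=1 p=0
t8.Δ2 r=0 u=0 v=1 q=0 clk=1 p=0
t8.Δ3 r=1 u=0 v=1 q=1 clk=1 p=0
t8.Δ4 r=1 u=0 v=1 q=1 clk=1 p=1
t9.Δ0 r=1 u=0 v=1 q=1 clk=1 p=1
t9.Δ1 r=1 u=0 v=1 q=1 clk=0 p=1
t10.Δ0 r=1 u=0 v=1 q=1 clk=0 p=1
t10.Δ1 r=1 u=0 v=1 q=1 clk=1 p=1
t10.Δ2 r=1 u=0 v=0 q=1 clk=1 p=1
t10.Δ3 r=0 u=0 v=0 q=1 clk=1 p=0
t10.Δ4 r=0 u=0 v=0 q=0 clk=1 p=0
t11.Δ0 r=0 u=0 v=0 q=0 clk=1 p=0
t11.Δ1 r=0 u=0 v=0 q=0 clk=0 p=0
t12.Δ0 r=0 u=0 v=0 q=0 clk=0 p=0
t12.Δ1 r=0 u=0 v=0 q=0 clk=1 p=0
t12.Δ2 r=0 u=0 v=1 q=0 clk=1 p=0
t12.Δ3 r=1 u=0 v=1 q=1 clk=1 p=0
t12.Δ4 r=1 u=0 v=1 q=1 clk=1 p=1
t13.Δ0 r=1 u=0 v=1 q=1 clk=1 p=1
t13.Δ1 r=1 u=0 v=1 q=1 clk=0 p=1
t14.Δ0 r=1 u=0 v=1 q=1 clk=0 p=1
t14.Δ1 r=1 u=0 v=1 q=1 clk=1 p=1
t14.Δ2 r=1 u=0 v=0 q=1 clk=1 p=1
t14.Δ3 r=0 u=0 v=0 q=1 clk=1 p=0
t14.Δ4 r=0 u=0 v=0 q=0 clk=1 p=0
t15.Δ0 r=0 u=0 v=0 q=0 clk=1 p=0
t15.Δ1 r=0 u=0 v=0 q=0 clk=0 p=0
t16.Δ0 r=0 u=0 v=0 q=0 clk=0 p=0
t16.Δ1 r=0 u=0 v=0 q=0 clk=1 p=0
t16.Δ2 r=0 u=0 v=1 q=0 clk=1 p=0
t16.Δ3 r=1 u=0 v=1 q=1 clk=1 p=0
t16.Δ4 r=1 u=0 v=1 q=1 clk=1 p=1
t17.Δ0 r=1 u=0 v=1 q=1 clk=1 p=1
t17.Δ1 r=1 u=0 v=1 q=1 clk=0 p=1
t18.Δ0 r=1 u=0 v=1 q=1 clk=0 p=1
t18.Δ1 r=1 u=0 v=1 q=1 clk=1 p=1
t18.Δ2 r=1 u=0 v=0 q=1 clk=1 p=1
t18.Δ3 r=0 u=0 v=0 q=1 clk=1 p=0
t18.Δ4 r=0 u=0 v=0 q=0 clk=1 p=0

0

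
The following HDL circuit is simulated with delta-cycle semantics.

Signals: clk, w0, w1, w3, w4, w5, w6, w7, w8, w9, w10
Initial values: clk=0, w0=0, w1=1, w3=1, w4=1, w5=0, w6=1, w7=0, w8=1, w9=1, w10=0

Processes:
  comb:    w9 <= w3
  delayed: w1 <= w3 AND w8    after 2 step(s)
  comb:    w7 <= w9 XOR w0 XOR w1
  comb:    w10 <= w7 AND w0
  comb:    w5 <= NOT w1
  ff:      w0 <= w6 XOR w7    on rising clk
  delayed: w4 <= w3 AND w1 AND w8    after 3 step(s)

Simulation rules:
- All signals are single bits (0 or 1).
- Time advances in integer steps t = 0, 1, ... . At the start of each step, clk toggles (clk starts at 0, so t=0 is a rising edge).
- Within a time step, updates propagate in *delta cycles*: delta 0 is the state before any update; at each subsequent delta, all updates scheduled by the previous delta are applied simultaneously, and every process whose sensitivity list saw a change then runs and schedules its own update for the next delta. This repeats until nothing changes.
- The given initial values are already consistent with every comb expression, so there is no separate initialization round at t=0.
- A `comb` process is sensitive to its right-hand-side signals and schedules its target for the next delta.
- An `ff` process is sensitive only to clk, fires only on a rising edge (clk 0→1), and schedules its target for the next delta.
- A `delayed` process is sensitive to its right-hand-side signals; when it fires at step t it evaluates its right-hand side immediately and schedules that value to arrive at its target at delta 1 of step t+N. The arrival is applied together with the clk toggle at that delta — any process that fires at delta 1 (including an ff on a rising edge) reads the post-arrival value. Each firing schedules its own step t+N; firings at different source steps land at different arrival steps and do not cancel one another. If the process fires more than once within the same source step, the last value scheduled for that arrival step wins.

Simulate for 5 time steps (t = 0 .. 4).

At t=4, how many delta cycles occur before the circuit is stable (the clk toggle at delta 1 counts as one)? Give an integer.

t=0 Δ0: w10=0 w6=1 w8=1 w3=1 clk=0 w0=0 w4=1 w1=1 w9=1 w5=0 w7=0
  Δ1: clk:0→1
  Δ2: w0:0→1
  Δ3: w7:0→1
  Δ4: w10:0→1
  (4Δ to stable)
t=1 Δ0: w10=1 w6=1 w8=1 w3=1 clk=1 w0=1 w4=1 w1=1 w9=1 w5=0 w7=1
  Δ1: clk:1→0
  (1Δ to stable)
t=2 Δ0: w10=1 w6=1 w8=1 w3=1 clk=0 w0=1 w4=1 w1=1 w9=1 w5=0 w7=1
  Δ1: clk:0→1
  Δ2: w0:1→0
  Δ3: w10:1→0, w7:1→0
  (3Δ to stable)
t=3 Δ0: w10=0 w6=1 w8=1 w3=1 clk=1 w0=0 w4=1 w1=1 w9=1 w5=0 w7=0
  Δ1: clk:1→0
  (1Δ to stable)
t=4 Δ0: w10=0 w6=1 w8=1 w3=1 clk=0 w0=0 w4=1 w1=1 w9=1 w5=0 w7=0
  Δ1: clk:0→1
  Δ2: w0:0→1
  Δ3: w7:0→1
  Δ4: w10:0→1
  (4Δ to stable)

4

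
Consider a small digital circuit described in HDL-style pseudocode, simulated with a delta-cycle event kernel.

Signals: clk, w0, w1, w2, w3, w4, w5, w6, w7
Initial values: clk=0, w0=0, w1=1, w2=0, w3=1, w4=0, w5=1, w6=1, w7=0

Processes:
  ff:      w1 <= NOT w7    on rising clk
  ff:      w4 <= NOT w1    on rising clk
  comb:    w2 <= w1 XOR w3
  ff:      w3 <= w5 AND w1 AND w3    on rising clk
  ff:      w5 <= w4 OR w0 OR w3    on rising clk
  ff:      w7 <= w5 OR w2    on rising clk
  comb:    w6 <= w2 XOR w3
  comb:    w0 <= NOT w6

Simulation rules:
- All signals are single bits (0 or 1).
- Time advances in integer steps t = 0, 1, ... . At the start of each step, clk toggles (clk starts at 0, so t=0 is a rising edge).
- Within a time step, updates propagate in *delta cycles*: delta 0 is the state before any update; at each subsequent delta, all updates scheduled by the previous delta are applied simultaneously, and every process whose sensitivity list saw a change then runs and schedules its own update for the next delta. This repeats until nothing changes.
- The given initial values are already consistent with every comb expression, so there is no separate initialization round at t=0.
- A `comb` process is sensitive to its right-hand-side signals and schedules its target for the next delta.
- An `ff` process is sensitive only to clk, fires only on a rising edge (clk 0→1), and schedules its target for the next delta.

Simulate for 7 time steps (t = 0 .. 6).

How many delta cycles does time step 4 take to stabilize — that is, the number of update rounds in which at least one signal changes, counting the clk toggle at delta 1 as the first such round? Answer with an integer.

5

t=0 Δ0: w0=0 w5=1 w1=1 w3=1 w4=0 clk=0 w7=0 w6=1 w2=0
  Δ1: clk:0→1
  Δ2: w7:0→1
  (2Δ to stable)
t=1 Δ0: w0=0 w5=1 w1=1 w3=1 w4=0 clk=1 w7=1 w6=1 w2=0
  Δ1: clk:1→0
  (1Δ to stable)
t=2 Δ0: w0=0 w5=1 w1=1 w3=1 w4=0 clk=0 w7=1 w6=1 w2=0
  Δ1: clk:0→1
  Δ2: w1:1→0
  Δ3: w2:0→1
  Δ4: w6:1→0
  Δ5: w0:0→1
  (5Δ to stable)
t=3 Δ0: w0=1 w5=1 w1=0 w3=1 w4=0 clk=1 w7=1 w6=0 w2=1
  Δ1: clk:1→0
  (1Δ to stable)
t=4 Δ0: w0=1 w5=1 w1=0 w3=1 w4=0 clk=0 w7=1 w6=0 w2=1
  Δ1: clk:0→1
  Δ2: w3:1→0, w4:0→1
  Δ3: w6:0→1, w2:1→0
  Δ4: w0:1→0, w6:1→0
  Δ5: w0:0→1
  (5Δ to stable)
t=5 Δ0: w0=1 w5=1 w1=0 w3=0 w4=1 clk=1 w7=1 w6=0 w2=0
  Δ1: clk:1→0
  (1Δ to stable)
t=6 Δ0: w0=1 w5=1 w1=0 w3=0 w4=1 clk=0 w7=1 w6=0 w2=0
  Δ1: clk:0→1
  (1Δ to stable)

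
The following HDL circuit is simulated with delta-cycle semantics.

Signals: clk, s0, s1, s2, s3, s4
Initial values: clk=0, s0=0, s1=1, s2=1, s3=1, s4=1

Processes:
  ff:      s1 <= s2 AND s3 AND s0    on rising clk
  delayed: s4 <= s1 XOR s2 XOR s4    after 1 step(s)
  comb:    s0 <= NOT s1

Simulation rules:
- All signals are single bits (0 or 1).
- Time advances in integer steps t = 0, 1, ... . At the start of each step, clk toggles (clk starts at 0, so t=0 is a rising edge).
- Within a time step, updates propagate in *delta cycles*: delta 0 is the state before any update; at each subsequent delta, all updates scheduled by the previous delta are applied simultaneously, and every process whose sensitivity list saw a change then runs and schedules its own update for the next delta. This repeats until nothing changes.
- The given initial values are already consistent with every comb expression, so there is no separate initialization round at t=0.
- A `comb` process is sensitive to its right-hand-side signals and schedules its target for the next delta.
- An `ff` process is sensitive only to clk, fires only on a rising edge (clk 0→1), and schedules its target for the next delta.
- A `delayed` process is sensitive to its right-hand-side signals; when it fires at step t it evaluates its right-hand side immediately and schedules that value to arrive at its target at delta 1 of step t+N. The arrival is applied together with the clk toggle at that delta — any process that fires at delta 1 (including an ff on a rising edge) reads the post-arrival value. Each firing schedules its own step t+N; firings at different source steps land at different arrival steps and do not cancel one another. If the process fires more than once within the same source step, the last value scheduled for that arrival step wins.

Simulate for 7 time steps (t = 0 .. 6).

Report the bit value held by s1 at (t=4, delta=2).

0

[bits: s1,s4,s3,s2,s0,clk]
t=0: Δ0=111100 Δ1=111101 Δ2=011101 Δ3=011111 | 3Δ
t=1: Δ0=011111 Δ1=001110 | 1Δ
t=2: Δ0=001110 Δ1=011111 Δ2=111111 Δ3=111101 | 3Δ
t=3: Δ0=111101 Δ1=111100 | 1Δ
t=4: Δ0=111100 Δ1=111101 Δ2=011101 Δ3=011111 | 3Δ
t=5: Δ0=011111 Δ1=001110 | 1Δ
t=6: Δ0=001110 Δ1=011111 Δ2=111111 Δ3=111101 | 3Δ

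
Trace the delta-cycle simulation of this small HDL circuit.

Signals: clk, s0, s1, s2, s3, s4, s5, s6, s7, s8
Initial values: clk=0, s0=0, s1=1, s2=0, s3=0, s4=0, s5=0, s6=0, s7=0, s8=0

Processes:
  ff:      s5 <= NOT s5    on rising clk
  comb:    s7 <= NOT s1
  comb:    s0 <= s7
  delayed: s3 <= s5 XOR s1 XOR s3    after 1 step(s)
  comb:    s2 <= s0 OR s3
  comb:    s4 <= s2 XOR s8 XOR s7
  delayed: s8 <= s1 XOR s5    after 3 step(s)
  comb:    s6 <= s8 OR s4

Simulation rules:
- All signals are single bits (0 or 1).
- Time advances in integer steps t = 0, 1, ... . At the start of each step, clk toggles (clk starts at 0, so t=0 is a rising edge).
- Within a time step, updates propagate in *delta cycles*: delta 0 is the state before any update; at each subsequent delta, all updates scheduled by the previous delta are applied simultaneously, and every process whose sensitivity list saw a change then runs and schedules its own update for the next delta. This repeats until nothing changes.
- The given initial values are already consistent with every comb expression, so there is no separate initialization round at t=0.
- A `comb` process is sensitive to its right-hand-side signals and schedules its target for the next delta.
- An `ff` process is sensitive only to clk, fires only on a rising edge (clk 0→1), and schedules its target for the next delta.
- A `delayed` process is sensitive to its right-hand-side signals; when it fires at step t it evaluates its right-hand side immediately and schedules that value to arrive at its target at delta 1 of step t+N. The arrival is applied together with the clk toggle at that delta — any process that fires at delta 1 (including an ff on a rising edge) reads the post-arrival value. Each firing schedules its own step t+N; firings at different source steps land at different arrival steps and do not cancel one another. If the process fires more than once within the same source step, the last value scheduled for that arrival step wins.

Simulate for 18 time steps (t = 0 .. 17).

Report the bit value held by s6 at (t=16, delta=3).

1

t=0 Δ0: s5=0 s8=0 s3=0 s4=0 s0=0 clk=0 s6=0 s1=1 s2=0 s7=0
  Δ1: clk:0→1
  Δ2: s5:0→1
  (2Δ to stable)
t=1 Δ0: s5=1 s8=0 s3=0 s4=0 s0=0 clk=1 s6=0 s1=1 s2=0 s7=0
  Δ1: clk:1→0
  (1Δ to stable)
t=2 Δ0: s5=1 s8=0 s3=0 s4=0 s0=0 clk=0 s6=0 s1=1 s2=0 s7=0
  Δ1: clk:0→1
  Δ2: s5:1→0
  (2Δ to stable)
t=3 Δ0: s5=0 s8=0 s3=0 s4=0 s0=0 clk=1 s6=0 s1=1 s2=0 s7=0
  Δ1: s3:0→1, clk:1→0
  Δ2: s2:0→1
  Δ3: s4:0→1
  Δ4: s6:0→1
  (4Δ to stable)
t=4 Δ0: s5=0 s8=0 s3=1 s4=1 s0=0 clk=0 s6=1 s1=1 s2=1 s7=0
  Δ1: s3:1→0, clk:0→1
  Δ2: s5:0→1, s2:1→0
  Δ3: s4:1→0
  Δ4: s6:1→0
  (4Δ to stable)
t=5 Δ0: s5=1 s8=0 s3=0 s4=0 s0=0 clk=1 s6=0 s1=1 s2=0 s7=0
  Δ1: s8:0→1, clk:1→0
  Δ2: s4:0→1, s6:0→1
  (2Δ to stable)
t=6 Δ0: s5=1 s8=1 s3=0 s4=1 s0=0 clk=0 s6=1 s1=1 s2=0 s7=0
  Δ1: clk:0→1
  Δ2: s5:1→0
  (2Δ to stable)
t=7 Δ0: s5=0 s8=1 s3=0 s4=1 s0=0 clk=1 s6=1 s1=1 s2=0 s7=0
  Δ1: s8:1→0, s3:0→1, clk:1→0
  Δ2: s4:1→0, s2:0→1
  Δ3: s4:0→1, s6:1→0
  Δ4: s6:0→1
  (4Δ to stable)
t=8 Δ0: s5=0 s8=0 s3=1 s4=1 s0=0 clk=0 s6=1 s1=1 s2=1 s7=0
  Δ1: s3:1→0, clk:0→1
  Δ2: s5:0→1, s2:1→0
  Δ3: s4:1→0
  Δ4: s6:1→0
  (4Δ to stable)
t=9 Δ0: s5=1 s8=0 s3=0 s4=0 s0=0 clk=1 s6=0 s1=1 s2=0 s7=0
  Δ1: s8:0→1, clk:1→0
  Δ2: s4:0→1, s6:0→1
  (2Δ to stable)
t=10 Δ0: s5=1 s8=1 s3=0 s4=1 s0=0 clk=0 s6=1 s1=1 s2=0 s7=0
  Δ1: clk:0→1
  Δ2: s5:1→0
  (2Δ to stable)
t=11 Δ0: s5=0 s8=1 s3=0 s4=1 s0=0 clk=1 s6=1 s1=1 s2=0 s7=0
  Δ1: s8:1→0, s3:0→1, clk:1→0
  Δ2: s4:1→0, s2:0→1
  Δ3: s4:0→1, s6:1→0
  Δ4: s6:0→1
  (4Δ to stable)
t=12 Δ0: s5=0 s8=0 s3=1 s4=1 s0=0 clk=0 s6=1 s1=1 s2=1 s7=0
  Δ1: s3:1→0, clk:0→1
  Δ2: s5:0→1, s2:1→0
  Δ3: s4:1→0
  Δ4: s6:1→0
  (4Δ to stable)
t=13 Δ0: s5=1 s8=0 s3=0 s4=0 s0=0 clk=1 s6=0 s1=1 s2=0 s7=0
  Δ1: s8:0→1, clk:1→0
  Δ2: s4:0→1, s6:0→1
  (2Δ to stable)
t=14 Δ0: s5=1 s8=1 s3=0 s4=1 s0=0 clk=0 s6=1 s1=1 s2=0 s7=0
  Δ1: clk:0→1
  Δ2: s5:1→0
  (2Δ to stable)
t=15 Δ0: s5=0 s8=1 s3=0 s4=1 s0=0 clk=1 s6=1 s1=1 s2=0 s7=0
  Δ1: s8:1→0, s3:0→1, clk:1→0
  Δ2: s4:1→0, s2:0→1
  Δ3: s4:0→1, s6:1→0
  Δ4: s6:0→1
  (4Δ to stable)
t=16 Δ0: s5=0 s8=0 s3=1 s4=1 s0=0 clk=0 s6=1 s1=1 s2=1 s7=0
  Δ1: s3:1→0, clk:0→1
  Δ2: s5:0→1, s2:1→0
  Δ3: s4:1→0
  Δ4: s6:1→0
  (4Δ to stable)
t=17 Δ0: s5=1 s8=0 s3=0 s4=0 s0=0 clk=1 s6=0 s1=1 s2=0 s7=0
  Δ1: s8:0→1, clk:1→0
  Δ2: s4:0→1, s6:0→1
  (2Δ to stable)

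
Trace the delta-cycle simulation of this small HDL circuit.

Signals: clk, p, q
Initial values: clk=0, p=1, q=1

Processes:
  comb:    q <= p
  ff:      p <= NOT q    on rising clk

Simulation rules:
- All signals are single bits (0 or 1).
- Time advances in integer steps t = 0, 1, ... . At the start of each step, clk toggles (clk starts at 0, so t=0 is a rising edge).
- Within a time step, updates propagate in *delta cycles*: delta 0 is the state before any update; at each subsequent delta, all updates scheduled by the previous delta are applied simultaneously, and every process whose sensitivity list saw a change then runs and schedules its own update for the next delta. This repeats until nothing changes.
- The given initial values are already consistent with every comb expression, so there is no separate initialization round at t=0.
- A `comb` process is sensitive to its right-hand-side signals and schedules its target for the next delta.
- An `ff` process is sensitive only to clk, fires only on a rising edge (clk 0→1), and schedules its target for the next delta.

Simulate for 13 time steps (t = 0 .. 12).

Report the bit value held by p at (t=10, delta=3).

1

t0.Δ0 p=1 clk=0 q=1
t0.Δ1 p=1 clk=1 q=1
t0.Δ2 p=0 clk=1 q=1
t0.Δ3 p=0 clk=1 q=0
t1.Δ0 p=0 clk=1 q=0
t1.Δ1 p=0 clk=0 q=0
t2.Δ0 p=0 clk=0 q=0
t2.Δ1 p=0 clk=1 q=0
t2.Δ2 p=1 clk=1 q=0
t2.Δ3 p=1 clk=1 q=1
t3.Δ0 p=1 clk=1 q=1
t3.Δ1 p=1 clk=0 q=1
t4.Δ0 p=1 clk=0 q=1
t4.Δ1 p=1 clk=1 q=1
t4.Δ2 p=0 clk=1 q=1
t4.Δ3 p=0 clk=1 q=0
t5.Δ0 p=0 clk=1 q=0
t5.Δ1 p=0 clk=0 q=0
t6.Δ0 p=0 clk=0 q=0
t6.Δ1 p=0 clk=1 q=0
t6.Δ2 p=1 clk=1 q=0
t6.Δ3 p=1 clk=1 q=1
t7.Δ0 p=1 clk=1 q=1
t7.Δ1 p=1 clk=0 q=1
t8.Δ0 p=1 clk=0 q=1
t8.Δ1 p=1 clk=1 q=1
t8.Δ2 p=0 clk=1 q=1
t8.Δ3 p=0 clk=1 q=0
t9.Δ0 p=0 clk=1 q=0
t9.Δ1 p=0 clk=0 q=0
t10.Δ0 p=0 clk=0 q=0
t10.Δ1 p=0 clk=1 q=0
t10.Δ2 p=1 clk=1 q=0
t10.Δ3 p=1 clk=1 q=1
t11.Δ0 p=1 clk=1 q=1
t11.Δ1 p=1 clk=0 q=1
t12.Δ0 p=1 clk=0 q=1
t12.Δ1 p=1 clk=1 q=1
t12.Δ2 p=0 clk=1 q=1
t12.Δ3 p=0 clk=1 q=0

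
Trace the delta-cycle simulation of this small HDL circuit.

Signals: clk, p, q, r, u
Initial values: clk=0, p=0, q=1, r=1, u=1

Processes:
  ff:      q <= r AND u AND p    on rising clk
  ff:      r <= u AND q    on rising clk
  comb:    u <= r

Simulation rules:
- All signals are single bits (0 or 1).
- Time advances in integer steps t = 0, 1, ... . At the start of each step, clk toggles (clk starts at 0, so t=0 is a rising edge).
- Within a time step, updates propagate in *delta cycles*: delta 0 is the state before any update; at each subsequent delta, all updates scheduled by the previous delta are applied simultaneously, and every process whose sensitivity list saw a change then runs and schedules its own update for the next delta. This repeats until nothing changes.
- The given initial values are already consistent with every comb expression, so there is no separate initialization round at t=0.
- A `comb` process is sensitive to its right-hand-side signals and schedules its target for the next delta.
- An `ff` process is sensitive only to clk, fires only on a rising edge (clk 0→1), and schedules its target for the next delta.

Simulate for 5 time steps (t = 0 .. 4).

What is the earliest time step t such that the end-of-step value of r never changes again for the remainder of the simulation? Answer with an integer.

2

t0.Δ0 u=1 r=1 clk=0 p=0 q=1
t0.Δ1 u=1 r=1 clk=1 p=0 q=1
t0.Δ2 u=1 r=1 clk=1 p=0 q=0
t1.Δ0 u=1 r=1 clk=1 p=0 q=0
t1.Δ1 u=1 r=1 clk=0 p=0 q=0
t2.Δ0 u=1 r=1 clk=0 p=0 q=0
t2.Δ1 u=1 r=1 clk=1 p=0 q=0
t2.Δ2 u=1 r=0 clk=1 p=0 q=0
t2.Δ3 u=0 r=0 clk=1 p=0 q=0
t3.Δ0 u=0 r=0 clk=1 p=0 q=0
t3.Δ1 u=0 r=0 clk=0 p=0 q=0
t4.Δ0 u=0 r=0 clk=0 p=0 q=0
t4.Δ1 u=0 r=0 clk=1 p=0 q=0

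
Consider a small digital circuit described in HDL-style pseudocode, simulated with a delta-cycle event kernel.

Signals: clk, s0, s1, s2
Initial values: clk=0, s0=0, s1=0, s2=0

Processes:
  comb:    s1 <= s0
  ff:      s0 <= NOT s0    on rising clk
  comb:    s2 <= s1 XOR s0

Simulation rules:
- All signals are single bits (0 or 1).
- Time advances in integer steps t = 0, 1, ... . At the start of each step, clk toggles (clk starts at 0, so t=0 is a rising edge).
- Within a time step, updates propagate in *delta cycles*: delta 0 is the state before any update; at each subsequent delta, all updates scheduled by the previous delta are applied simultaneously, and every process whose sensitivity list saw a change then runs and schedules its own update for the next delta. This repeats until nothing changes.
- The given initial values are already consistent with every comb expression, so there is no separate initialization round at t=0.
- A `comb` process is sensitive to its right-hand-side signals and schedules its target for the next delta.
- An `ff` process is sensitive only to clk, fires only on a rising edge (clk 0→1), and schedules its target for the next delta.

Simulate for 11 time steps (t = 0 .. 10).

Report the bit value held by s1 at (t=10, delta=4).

t=0 Δ0: s2=0 s0=0 s1=0 clk=0
  Δ1: clk:0→1
  Δ2: s0:0→1
  Δ3: s2:0→1, s1:0→1
  Δ4: s2:1→0
  (4Δ to stable)
t=1 Δ0: s2=0 s0=1 s1=1 clk=1
  Δ1: clk:1→0
  (1Δ to stable)
t=2 Δ0: s2=0 s0=1 s1=1 clk=0
  Δ1: clk:0→1
  Δ2: s0:1→0
  Δ3: s2:0→1, s1:1→0
  Δ4: s2:1→0
  (4Δ to stable)
t=3 Δ0: s2=0 s0=0 s1=0 clk=1
  Δ1: clk:1→0
  (1Δ to stable)
t=4 Δ0: s2=0 s0=0 s1=0 clk=0
  Δ1: clk:0→1
  Δ2: s0:0→1
  Δ3: s2:0→1, s1:0→1
  Δ4: s2:1→0
  (4Δ to stable)
t=5 Δ0: s2=0 s0=1 s1=1 clk=1
  Δ1: clk:1→0
  (1Δ to stable)
t=6 Δ0: s2=0 s0=1 s1=1 clk=0
  Δ1: clk:0→1
  Δ2: s0:1→0
  Δ3: s2:0→1, s1:1→0
  Δ4: s2:1→0
  (4Δ to stable)
t=7 Δ0: s2=0 s0=0 s1=0 clk=1
  Δ1: clk:1→0
  (1Δ to stable)
t=8 Δ0: s2=0 s0=0 s1=0 clk=0
  Δ1: clk:0→1
  Δ2: s0:0→1
  Δ3: s2:0→1, s1:0→1
  Δ4: s2:1→0
  (4Δ to stable)
t=9 Δ0: s2=0 s0=1 s1=1 clk=1
  Δ1: clk:1→0
  (1Δ to stable)
t=10 Δ0: s2=0 s0=1 s1=1 clk=0
  Δ1: clk:0→1
  Δ2: s0:1→0
  Δ3: s2:0→1, s1:1→0
  Δ4: s2:1→0
  (4Δ to stable)

0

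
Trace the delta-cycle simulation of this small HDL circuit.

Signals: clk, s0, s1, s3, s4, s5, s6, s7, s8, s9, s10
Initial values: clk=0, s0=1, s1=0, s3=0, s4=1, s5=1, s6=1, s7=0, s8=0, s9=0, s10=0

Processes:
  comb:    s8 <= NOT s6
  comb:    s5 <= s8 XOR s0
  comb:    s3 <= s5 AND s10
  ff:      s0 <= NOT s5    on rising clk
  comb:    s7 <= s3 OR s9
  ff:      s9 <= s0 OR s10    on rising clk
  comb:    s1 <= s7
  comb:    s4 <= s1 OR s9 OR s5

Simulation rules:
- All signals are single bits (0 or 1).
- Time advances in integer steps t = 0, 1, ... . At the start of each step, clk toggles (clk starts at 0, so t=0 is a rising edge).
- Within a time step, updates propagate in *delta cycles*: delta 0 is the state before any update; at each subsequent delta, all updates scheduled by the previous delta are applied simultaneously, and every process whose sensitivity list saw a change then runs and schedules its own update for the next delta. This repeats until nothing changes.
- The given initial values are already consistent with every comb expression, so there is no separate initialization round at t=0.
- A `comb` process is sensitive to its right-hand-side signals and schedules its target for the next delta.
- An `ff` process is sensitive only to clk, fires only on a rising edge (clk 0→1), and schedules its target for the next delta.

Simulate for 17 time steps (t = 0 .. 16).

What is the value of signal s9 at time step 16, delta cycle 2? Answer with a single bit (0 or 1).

t=0 Δ0: s0=1 s7=0 s5=1 s3=0 s6=1 s4=1 s1=0 s10=0 s8=0 clk=0 s9=0
  Δ1: clk:0→1
  Δ2: s0:1→0, s9:0→1
  Δ3: s7:0→1, s5:1→0
  Δ4: s1:0→1
  (4Δ to stable)
t=1 Δ0: s0=0 s7=1 s5=0 s3=0 s6=1 s4=1 s1=1 s10=0 s8=0 clk=1 s9=1
  Δ1: clk:1→0
  (1Δ to stable)
t=2 Δ0: s0=0 s7=1 s5=0 s3=0 s6=1 s4=1 s1=1 s10=0 s8=0 clk=0 s9=1
  Δ1: clk:0→1
  Δ2: s0:0→1, s9:1→0
  Δ3: s7:1→0, s5:0→1
  Δ4: s1:1→0
  (4Δ to stable)
t=3 Δ0: s0=1 s7=0 s5=1 s3=0 s6=1 s4=1 s1=0 s10=0 s8=0 clk=1 s9=0
  Δ1: clk:1→0
  (1Δ to stable)
t=4 Δ0: s0=1 s7=0 s5=1 s3=0 s6=1 s4=1 s1=0 s10=0 s8=0 clk=0 s9=0
  Δ1: clk:0→1
  Δ2: s0:1→0, s9:0→1
  Δ3: s7:0→1, s5:1→0
  Δ4: s1:0→1
  (4Δ to stable)
t=5 Δ0: s0=0 s7=1 s5=0 s3=0 s6=1 s4=1 s1=1 s10=0 s8=0 clk=1 s9=1
  Δ1: clk:1→0
  (1Δ to stable)
t=6 Δ0: s0=0 s7=1 s5=0 s3=0 s6=1 s4=1 s1=1 s10=0 s8=0 clk=0 s9=1
  Δ1: clk:0→1
  Δ2: s0:0→1, s9:1→0
  Δ3: s7:1→0, s5:0→1
  Δ4: s1:1→0
  (4Δ to stable)
t=7 Δ0: s0=1 s7=0 s5=1 s3=0 s6=1 s4=1 s1=0 s10=0 s8=0 clk=1 s9=0
  Δ1: clk:1→0
  (1Δ to stable)
t=8 Δ0: s0=1 s7=0 s5=1 s3=0 s6=1 s4=1 s1=0 s10=0 s8=0 clk=0 s9=0
  Δ1: clk:0→1
  Δ2: s0:1→0, s9:0→1
  Δ3: s7:0→1, s5:1→0
  Δ4: s1:0→1
  (4Δ to stable)
t=9 Δ0: s0=0 s7=1 s5=0 s3=0 s6=1 s4=1 s1=1 s10=0 s8=0 clk=1 s9=1
  Δ1: clk:1→0
  (1Δ to stable)
t=10 Δ0: s0=0 s7=1 s5=0 s3=0 s6=1 s4=1 s1=1 s10=0 s8=0 clk=0 s9=1
  Δ1: clk:0→1
  Δ2: s0:0→1, s9:1→0
  Δ3: s7:1→0, s5:0→1
  Δ4: s1:1→0
  (4Δ to stable)
t=11 Δ0: s0=1 s7=0 s5=1 s3=0 s6=1 s4=1 s1=0 s10=0 s8=0 clk=1 s9=0
  Δ1: clk:1→0
  (1Δ to stable)
t=12 Δ0: s0=1 s7=0 s5=1 s3=0 s6=1 s4=1 s1=0 s10=0 s8=0 clk=0 s9=0
  Δ1: clk:0→1
  Δ2: s0:1→0, s9:0→1
  Δ3: s7:0→1, s5:1→0
  Δ4: s1:0→1
  (4Δ to stable)
t=13 Δ0: s0=0 s7=1 s5=0 s3=0 s6=1 s4=1 s1=1 s10=0 s8=0 clk=1 s9=1
  Δ1: clk:1→0
  (1Δ to stable)
t=14 Δ0: s0=0 s7=1 s5=0 s3=0 s6=1 s4=1 s1=1 s10=0 s8=0 clk=0 s9=1
  Δ1: clk:0→1
  Δ2: s0:0→1, s9:1→0
  Δ3: s7:1→0, s5:0→1
  Δ4: s1:1→0
  (4Δ to stable)
t=15 Δ0: s0=1 s7=0 s5=1 s3=0 s6=1 s4=1 s1=0 s10=0 s8=0 clk=1 s9=0
  Δ1: clk:1→0
  (1Δ to stable)
t=16 Δ0: s0=1 s7=0 s5=1 s3=0 s6=1 s4=1 s1=0 s10=0 s8=0 clk=0 s9=0
  Δ1: clk:0→1
  Δ2: s0:1→0, s9:0→1
  Δ3: s7:0→1, s5:1→0
  Δ4: s1:0→1
  (4Δ to stable)

1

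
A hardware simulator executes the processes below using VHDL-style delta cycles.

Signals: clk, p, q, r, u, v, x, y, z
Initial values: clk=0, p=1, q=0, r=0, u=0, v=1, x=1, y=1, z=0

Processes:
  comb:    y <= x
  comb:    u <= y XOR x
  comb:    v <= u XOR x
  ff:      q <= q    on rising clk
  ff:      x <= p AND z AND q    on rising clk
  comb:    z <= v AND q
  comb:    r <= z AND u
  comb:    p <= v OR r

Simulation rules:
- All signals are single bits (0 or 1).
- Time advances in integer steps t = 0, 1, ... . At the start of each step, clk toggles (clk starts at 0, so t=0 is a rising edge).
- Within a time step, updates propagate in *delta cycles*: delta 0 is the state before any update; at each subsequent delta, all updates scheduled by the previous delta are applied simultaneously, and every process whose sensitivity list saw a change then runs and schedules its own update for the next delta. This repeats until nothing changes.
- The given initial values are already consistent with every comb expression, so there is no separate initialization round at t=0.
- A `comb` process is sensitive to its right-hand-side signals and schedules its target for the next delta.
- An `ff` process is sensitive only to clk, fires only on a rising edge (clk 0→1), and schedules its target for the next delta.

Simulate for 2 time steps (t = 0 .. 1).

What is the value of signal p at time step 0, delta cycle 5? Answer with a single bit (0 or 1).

[bits: y,u,q,p,r,x,v,clk,z]
t=0: Δ0=100101100 Δ1=100101110 Δ2=100100110 Δ3=010100010 Δ4=000000110 Δ5=000100010 Δ6=000000010 | 6Δ
t=1: Δ0=000000010 Δ1=000000000 | 1Δ

1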